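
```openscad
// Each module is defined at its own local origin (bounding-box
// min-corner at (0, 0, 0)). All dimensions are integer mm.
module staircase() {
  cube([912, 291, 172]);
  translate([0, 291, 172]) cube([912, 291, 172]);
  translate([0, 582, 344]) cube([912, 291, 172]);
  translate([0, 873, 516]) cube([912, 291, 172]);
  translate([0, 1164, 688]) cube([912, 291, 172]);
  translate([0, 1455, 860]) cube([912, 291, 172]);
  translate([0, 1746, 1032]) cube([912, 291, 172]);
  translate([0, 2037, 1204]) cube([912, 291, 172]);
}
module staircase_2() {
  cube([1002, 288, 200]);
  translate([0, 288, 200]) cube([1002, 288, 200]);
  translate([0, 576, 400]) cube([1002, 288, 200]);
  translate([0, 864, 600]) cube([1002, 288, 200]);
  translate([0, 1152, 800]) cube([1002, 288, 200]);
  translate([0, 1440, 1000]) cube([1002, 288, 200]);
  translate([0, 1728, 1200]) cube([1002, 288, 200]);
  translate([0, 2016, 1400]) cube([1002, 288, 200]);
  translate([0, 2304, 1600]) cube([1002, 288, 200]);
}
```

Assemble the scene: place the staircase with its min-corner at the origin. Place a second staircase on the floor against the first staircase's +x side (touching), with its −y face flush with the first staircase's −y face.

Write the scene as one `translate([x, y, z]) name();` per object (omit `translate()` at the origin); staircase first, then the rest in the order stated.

staircase();
translate([912, 0, 0]) staircase_2();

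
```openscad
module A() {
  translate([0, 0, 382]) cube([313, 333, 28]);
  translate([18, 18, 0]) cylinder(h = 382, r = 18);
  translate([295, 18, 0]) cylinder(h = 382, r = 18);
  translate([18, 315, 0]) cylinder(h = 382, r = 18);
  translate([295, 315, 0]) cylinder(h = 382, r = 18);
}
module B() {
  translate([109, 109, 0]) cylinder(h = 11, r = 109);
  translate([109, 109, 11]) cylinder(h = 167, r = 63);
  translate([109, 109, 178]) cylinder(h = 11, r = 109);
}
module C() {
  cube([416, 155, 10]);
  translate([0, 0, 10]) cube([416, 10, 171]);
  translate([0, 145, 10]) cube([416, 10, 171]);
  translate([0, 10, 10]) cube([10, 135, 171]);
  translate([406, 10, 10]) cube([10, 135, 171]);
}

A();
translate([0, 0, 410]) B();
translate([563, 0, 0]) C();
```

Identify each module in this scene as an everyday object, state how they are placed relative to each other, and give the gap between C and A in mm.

The open box's nearest face is 250 mm from the stool's +x face.

A is a stool. B is a spool. C is an open box. The spool is on top of the stool. The open box is on the floor beside the stool on its +x side. The gap between the open box and the stool is 250 mm.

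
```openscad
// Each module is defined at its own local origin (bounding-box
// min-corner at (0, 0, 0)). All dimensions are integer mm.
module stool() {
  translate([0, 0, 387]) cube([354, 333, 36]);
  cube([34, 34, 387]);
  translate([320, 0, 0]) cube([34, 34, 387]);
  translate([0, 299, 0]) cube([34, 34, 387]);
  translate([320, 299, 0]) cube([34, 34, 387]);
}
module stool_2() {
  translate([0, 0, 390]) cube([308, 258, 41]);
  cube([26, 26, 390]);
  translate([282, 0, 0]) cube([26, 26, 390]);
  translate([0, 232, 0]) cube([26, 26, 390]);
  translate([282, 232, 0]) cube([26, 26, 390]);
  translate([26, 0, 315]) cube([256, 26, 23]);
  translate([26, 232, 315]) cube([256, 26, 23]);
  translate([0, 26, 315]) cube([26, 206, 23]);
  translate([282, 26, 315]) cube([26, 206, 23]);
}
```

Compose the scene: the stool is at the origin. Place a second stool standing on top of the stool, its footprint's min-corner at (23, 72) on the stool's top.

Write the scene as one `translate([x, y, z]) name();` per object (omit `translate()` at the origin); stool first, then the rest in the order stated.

stool();
translate([23, 72, 423]) stool_2();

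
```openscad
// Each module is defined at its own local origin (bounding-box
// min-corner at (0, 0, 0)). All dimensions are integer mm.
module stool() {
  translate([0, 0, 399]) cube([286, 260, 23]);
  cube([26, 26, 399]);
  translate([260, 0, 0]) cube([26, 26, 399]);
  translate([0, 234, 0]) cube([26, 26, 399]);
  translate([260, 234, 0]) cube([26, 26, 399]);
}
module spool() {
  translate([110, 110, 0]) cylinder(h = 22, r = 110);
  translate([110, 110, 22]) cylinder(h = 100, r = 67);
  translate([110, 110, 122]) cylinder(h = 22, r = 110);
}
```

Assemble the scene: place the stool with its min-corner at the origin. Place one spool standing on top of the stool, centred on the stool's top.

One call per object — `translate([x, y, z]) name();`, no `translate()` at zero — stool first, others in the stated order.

stool();
translate([33, 20, 422]) spool();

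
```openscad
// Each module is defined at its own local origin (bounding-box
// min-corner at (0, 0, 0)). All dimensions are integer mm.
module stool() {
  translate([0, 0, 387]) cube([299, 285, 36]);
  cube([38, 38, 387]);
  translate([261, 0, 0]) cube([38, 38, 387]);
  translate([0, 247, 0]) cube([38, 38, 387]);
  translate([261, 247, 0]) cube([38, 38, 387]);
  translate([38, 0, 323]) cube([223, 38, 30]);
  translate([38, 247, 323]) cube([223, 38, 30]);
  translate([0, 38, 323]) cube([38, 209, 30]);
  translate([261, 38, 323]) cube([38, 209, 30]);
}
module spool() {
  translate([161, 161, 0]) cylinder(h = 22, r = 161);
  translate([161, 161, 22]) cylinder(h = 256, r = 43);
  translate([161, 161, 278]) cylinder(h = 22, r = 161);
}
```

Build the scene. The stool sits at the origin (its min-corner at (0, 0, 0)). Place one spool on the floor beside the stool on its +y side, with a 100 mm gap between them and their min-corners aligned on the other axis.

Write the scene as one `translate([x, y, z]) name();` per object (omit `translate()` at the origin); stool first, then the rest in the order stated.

stool();
translate([0, 385, 0]) spool();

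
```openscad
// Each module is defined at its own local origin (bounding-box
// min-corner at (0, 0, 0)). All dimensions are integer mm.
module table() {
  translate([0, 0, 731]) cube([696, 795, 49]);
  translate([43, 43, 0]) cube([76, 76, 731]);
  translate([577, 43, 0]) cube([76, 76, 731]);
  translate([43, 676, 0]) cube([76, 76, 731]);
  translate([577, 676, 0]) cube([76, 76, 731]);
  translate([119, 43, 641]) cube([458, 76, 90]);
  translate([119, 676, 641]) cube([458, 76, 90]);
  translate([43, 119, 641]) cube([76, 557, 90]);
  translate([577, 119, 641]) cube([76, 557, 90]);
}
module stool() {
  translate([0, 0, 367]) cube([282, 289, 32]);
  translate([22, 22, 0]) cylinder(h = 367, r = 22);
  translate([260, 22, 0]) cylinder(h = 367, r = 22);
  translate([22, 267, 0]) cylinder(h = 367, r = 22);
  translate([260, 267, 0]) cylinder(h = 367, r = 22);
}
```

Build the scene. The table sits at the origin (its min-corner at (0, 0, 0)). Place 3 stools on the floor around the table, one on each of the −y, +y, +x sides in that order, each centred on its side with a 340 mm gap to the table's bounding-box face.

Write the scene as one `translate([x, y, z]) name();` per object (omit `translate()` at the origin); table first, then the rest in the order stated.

table();
translate([207, -629, 0]) stool();
translate([207, 1135, 0]) stool();
translate([1036, 253, 0]) stool();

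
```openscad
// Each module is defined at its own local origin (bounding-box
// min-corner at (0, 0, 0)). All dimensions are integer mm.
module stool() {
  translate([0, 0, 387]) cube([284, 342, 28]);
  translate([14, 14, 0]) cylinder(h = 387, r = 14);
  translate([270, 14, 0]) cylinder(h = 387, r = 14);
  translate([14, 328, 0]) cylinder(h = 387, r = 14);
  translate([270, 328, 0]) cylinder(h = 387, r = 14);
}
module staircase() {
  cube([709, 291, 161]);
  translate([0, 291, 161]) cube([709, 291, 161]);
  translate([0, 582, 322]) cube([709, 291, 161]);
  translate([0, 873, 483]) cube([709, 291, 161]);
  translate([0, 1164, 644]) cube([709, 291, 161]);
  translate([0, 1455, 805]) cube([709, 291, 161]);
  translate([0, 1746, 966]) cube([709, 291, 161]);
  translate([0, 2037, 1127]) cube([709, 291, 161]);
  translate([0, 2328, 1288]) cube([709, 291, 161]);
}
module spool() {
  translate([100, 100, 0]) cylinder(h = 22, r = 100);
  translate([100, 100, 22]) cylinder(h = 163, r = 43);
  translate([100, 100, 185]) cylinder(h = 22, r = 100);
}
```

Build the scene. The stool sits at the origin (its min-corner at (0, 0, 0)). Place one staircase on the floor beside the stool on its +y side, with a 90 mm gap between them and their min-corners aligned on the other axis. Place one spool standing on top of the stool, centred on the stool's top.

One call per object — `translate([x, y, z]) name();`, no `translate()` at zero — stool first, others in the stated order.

stool();
translate([0, 432, 0]) staircase();
translate([42, 71, 415]) spool();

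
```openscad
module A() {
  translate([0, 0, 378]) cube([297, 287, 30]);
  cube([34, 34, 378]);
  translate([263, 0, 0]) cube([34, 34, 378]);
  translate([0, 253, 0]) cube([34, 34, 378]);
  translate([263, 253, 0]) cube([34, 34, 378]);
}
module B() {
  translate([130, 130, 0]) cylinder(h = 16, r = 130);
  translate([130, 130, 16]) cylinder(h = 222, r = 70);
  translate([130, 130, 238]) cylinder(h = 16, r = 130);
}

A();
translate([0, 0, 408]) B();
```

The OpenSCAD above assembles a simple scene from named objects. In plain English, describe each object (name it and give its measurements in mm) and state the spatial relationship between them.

A is a four-legged stool. The seat is 297×287 mm, 30 mm thick, top at z = 408 mm. It stands on four square legs, each 34×34 mm in cross-section, from z = 0 to the seat underside, each flush with a corner of the seat.

B is a spool: two coaxial disc flanges of radius 130 mm and thickness 16 mm, joined by a core cylinder of radius 70 mm and height 222 mm. The lower flange rests on z = 0 and the three cylinders share a vertical axis.

The spool is on top of the stool.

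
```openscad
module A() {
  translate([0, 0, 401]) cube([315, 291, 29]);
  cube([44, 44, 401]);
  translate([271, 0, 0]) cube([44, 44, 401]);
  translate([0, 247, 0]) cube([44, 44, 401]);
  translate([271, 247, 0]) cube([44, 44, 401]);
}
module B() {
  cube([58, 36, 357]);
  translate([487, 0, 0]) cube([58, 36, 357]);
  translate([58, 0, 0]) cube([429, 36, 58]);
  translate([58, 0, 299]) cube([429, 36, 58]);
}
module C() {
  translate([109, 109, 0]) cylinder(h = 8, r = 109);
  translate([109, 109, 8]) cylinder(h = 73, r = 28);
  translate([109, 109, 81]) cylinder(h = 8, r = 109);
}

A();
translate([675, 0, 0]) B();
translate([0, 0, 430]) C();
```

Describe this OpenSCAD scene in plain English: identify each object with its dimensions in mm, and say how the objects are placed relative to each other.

A is a four-legged stool. The seat is a 315×291×29 mm slab whose top surface is at z = 430 mm; four square legs, each 44×44 mm in cross-section, run from the floor (z = 0) to the underside of the seat, each flush with a corner of the seat.

B is a picture frame with a 429×241 mm rectangular opening (x by z) and a uniform 58 mm border on every side. Frame depth is 36 mm along y. It is built from two vertical stiles running the full outside height and two horizontal rails spanning the gap between the stiles.

C is a spool: two coaxial disc flanges of radius 109 mm and thickness 8 mm, joined by a core cylinder of radius 28 mm and height 73 mm. The lower flange rests on z = 0 and the three cylinders share a vertical axis.

The picture frame is on the floor beside the stool on its +x side. The spool is on top of the stool.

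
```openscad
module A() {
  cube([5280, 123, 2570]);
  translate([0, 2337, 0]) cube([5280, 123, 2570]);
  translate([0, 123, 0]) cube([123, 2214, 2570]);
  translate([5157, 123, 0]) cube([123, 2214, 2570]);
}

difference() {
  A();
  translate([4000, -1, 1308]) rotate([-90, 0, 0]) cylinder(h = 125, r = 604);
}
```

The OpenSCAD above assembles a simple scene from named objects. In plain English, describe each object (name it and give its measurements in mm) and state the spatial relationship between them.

A is a box-shaped house frame (walls only): outside footprint 5280×2460 mm, wall height 2570 mm, wall thickness 123 mm. The two y-facing walls run the full x-width; the two x-facing walls fit between the inner faces of the y-facing walls.

The house frame has a circular hole of radius 604 mm through its front wall, centred at (x = 4000, z = 1308).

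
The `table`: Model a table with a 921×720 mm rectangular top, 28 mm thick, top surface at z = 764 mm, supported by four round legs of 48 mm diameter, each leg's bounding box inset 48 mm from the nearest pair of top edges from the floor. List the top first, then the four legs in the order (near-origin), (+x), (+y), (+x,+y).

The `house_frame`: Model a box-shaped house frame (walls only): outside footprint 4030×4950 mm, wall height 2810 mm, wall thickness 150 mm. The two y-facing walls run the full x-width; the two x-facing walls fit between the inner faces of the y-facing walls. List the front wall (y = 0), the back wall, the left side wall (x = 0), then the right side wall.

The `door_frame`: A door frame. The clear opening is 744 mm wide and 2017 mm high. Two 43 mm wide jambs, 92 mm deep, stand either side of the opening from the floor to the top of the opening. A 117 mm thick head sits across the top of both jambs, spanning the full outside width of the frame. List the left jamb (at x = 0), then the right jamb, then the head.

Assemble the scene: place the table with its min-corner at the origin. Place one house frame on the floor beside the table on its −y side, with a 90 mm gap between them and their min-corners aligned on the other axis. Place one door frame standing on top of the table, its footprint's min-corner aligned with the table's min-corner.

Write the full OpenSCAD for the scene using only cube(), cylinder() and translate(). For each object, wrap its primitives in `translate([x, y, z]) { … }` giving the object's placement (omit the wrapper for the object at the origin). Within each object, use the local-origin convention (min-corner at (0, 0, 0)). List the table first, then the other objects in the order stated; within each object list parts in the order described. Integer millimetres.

translate([0, 0, 736]) cube([921, 720, 28]);
translate([72, 72, 0]) cylinder(h = 736, r = 24);
translate([849, 72, 0]) cylinder(h = 736, r = 24);
translate([72, 648, 0]) cylinder(h = 736, r = 24);
translate([849, 648, 0]) cylinder(h = 736, r = 24);
translate([0, -5040, 0]) {
  cube([4030, 150, 2810]);
  translate([0, 4800, 0]) cube([4030, 150, 2810]);
  translate([0, 150, 0]) cube([150, 4650, 2810]);
  translate([3880, 150, 0]) cube([150, 4650, 2810]);
}
translate([0, 0, 764]) {
  cube([43, 92, 2017]);
  translate([787, 0, 0]) cube([43, 92, 2017]);
  translate([0, 0, 2017]) cube([830, 92, 117]);
}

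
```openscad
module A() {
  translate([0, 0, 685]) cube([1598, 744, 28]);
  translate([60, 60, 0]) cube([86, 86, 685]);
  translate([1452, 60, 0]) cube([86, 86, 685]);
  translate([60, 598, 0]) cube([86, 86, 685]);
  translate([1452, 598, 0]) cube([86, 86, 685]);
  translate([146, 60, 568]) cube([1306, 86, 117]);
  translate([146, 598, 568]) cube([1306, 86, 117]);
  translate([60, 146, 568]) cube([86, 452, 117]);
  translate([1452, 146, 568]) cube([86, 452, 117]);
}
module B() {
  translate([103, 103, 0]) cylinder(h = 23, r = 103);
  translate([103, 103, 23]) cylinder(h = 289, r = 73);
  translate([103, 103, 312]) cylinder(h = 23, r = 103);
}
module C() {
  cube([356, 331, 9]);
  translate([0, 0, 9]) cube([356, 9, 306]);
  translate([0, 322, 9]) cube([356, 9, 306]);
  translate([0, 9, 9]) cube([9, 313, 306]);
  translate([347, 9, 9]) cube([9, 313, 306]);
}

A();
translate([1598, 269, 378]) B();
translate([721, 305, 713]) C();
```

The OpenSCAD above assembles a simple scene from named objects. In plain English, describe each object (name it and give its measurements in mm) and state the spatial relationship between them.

A is a table with a 1598×744 mm rectangular top, 28 mm thick, top surface at z = 713 mm, supported by four 86×86 mm square legs, each inset 60 mm from the nearest pair of top edges, running from the floor. Four apron rails, 86 mm thick and 117 mm tall, run between adjacent legs with their top edges flush with the underside of the top and their outer faces flush with the legs' outer faces.

B is a spool: two coaxial disc flanges of radius 103 mm and thickness 23 mm, joined by a core cylinder of radius 73 mm and height 289 mm. The lower flange rests on z = 0 and the three cylinders share a vertical axis.

C is an open-topped rectangular box: outside dimensions 356×331×315 mm, with a uniform wall and base thickness of 9 mm. The base is a full 356×331 slab on the floor; four walls sit on top of the base. The front and back walls (the −y and +y sides) span the full width; the two side walls fit between them.

The spool is beside the table with their tops flush at z = 713. The open box is on top of the table.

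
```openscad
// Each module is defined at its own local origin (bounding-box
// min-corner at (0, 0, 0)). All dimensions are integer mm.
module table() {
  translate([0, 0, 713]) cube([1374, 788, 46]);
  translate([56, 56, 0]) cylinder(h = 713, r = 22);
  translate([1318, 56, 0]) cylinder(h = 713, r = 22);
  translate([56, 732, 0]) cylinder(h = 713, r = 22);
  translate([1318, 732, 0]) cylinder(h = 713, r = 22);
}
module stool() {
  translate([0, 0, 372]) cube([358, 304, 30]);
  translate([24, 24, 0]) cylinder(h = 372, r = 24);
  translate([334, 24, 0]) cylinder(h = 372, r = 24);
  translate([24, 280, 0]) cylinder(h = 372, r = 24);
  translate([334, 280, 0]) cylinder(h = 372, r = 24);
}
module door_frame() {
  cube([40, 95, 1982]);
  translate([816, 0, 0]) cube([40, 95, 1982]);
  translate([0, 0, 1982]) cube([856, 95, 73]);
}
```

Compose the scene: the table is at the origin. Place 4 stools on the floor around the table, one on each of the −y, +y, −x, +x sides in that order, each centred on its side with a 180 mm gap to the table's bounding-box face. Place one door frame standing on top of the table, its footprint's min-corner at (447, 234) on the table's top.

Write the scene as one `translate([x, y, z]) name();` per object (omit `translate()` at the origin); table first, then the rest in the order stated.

table();
translate([508, -484, 0]) stool();
translate([508, 968, 0]) stool();
translate([-538, 242, 0]) stool();
translate([1554, 242, 0]) stool();
translate([447, 234, 759]) door_frame();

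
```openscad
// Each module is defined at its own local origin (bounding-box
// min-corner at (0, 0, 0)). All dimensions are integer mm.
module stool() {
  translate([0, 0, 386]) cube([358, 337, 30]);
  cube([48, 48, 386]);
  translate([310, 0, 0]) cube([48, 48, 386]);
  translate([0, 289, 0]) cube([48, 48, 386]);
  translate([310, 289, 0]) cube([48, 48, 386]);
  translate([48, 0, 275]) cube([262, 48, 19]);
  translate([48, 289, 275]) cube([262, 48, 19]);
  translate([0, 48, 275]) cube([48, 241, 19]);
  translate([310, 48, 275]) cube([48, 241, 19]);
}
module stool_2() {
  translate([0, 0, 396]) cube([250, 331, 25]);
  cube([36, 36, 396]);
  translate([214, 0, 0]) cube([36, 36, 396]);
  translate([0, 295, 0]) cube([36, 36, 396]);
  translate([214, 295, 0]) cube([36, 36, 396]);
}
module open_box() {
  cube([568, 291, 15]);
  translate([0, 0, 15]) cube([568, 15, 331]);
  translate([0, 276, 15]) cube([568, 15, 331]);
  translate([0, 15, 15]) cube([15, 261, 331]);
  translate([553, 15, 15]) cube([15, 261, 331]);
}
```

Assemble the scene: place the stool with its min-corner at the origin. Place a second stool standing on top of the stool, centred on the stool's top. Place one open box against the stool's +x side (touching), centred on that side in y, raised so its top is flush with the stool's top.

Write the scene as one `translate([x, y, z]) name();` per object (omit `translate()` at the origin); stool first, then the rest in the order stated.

stool();
translate([54, 3, 416]) stool_2();
translate([358, 23, 70]) open_box();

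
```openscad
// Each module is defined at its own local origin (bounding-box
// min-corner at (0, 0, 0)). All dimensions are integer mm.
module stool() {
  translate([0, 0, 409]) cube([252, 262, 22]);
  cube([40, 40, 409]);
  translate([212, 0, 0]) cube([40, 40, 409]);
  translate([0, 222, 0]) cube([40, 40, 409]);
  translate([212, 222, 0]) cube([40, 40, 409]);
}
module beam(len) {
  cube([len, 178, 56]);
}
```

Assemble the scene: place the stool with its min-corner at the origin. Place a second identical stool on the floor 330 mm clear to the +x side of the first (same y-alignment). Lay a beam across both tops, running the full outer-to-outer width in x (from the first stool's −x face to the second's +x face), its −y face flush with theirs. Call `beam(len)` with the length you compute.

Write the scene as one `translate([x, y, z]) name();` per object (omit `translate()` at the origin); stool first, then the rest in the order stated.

stool();
translate([582, 0, 0]) stool();
translate([0, 0, 431]) beam(834);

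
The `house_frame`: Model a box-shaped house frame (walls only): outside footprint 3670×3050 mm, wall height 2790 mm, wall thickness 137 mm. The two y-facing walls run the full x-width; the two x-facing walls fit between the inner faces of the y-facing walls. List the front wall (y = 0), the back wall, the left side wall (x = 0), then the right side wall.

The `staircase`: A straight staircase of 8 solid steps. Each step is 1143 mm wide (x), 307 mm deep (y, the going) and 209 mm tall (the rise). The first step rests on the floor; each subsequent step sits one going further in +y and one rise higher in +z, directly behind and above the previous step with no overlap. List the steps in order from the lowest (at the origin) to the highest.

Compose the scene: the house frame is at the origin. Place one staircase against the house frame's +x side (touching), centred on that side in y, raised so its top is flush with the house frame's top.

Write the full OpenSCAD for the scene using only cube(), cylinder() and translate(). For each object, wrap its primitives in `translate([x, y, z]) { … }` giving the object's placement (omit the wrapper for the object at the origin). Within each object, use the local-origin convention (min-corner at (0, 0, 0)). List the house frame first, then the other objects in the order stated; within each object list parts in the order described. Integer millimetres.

cube([3670, 137, 2790]);
translate([0, 2913, 0]) cube([3670, 137, 2790]);
translate([0, 137, 0]) cube([137, 2776, 2790]);
translate([3533, 137, 0]) cube([137, 2776, 2790]);
translate([3670, 297, 1118]) {
  cube([1143, 307, 209]);
  translate([0, 307, 209]) cube([1143, 307, 209]);
  translate([0, 614, 418]) cube([1143, 307, 209]);
  translate([0, 921, 627]) cube([1143, 307, 209]);
  translate([0, 1228, 836]) cube([1143, 307, 209]);
  translate([0, 1535, 1045]) cube([1143, 307, 209]);
  translate([0, 1842, 1254]) cube([1143, 307, 209]);
  translate([0, 2149, 1463]) cube([1143, 307, 209]);
}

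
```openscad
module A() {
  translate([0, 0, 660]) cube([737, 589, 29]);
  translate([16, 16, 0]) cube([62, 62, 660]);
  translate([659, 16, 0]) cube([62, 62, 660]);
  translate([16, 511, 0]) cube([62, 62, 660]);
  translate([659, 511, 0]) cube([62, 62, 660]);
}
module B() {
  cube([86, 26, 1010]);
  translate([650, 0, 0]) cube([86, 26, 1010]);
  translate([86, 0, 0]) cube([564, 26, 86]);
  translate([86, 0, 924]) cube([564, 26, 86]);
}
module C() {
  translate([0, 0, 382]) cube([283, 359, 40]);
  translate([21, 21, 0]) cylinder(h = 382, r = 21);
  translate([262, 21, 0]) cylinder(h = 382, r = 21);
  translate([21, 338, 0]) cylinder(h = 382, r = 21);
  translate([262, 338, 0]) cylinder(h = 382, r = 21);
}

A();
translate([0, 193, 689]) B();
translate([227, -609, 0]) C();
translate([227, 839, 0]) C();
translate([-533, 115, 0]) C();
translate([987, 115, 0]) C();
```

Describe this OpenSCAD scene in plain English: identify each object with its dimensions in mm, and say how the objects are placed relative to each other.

A is a rectangular dining table. The top is 737×589×29 mm with its upper surface at z = 689 mm. It stands on four 62×62 mm square legs, each inset 16 mm from the nearest pair of top edges, running from the floor to the underside of the top.

B is a picture frame with a 564×838 mm rectangular opening (x by z) and a uniform 86 mm border on every side. Frame depth is 26 mm along y. It is built from two vertical stiles running the full outside height and two horizontal rails spanning the gap between the stiles.

C is a four-legged stool. The seat is 283×359 mm, 40 mm thick, top at z = 422 mm. It stands on four round legs, each 42 mm in diameter, from z = 0 to the seat underside, each leg's axis is inset half a diameter from the nearest pair of seat edges (so the leg's bounding box is flush with the corner).

The picture frame is on top of the table. Four stools sit around the table at the −y, +y, −x, +x sides.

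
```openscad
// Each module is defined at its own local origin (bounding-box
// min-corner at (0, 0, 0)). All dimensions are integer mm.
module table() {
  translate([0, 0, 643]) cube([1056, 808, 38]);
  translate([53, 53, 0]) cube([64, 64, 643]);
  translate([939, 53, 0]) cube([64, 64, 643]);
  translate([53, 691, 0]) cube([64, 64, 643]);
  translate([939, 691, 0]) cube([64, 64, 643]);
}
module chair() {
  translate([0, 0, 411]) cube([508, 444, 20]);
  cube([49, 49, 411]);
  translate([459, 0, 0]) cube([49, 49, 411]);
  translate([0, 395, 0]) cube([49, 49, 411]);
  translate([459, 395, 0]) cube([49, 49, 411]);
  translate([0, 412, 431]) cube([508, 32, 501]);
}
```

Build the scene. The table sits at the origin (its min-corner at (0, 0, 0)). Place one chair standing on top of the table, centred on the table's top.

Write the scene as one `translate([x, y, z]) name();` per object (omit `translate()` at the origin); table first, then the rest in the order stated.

table();
translate([274, 182, 681]) chair();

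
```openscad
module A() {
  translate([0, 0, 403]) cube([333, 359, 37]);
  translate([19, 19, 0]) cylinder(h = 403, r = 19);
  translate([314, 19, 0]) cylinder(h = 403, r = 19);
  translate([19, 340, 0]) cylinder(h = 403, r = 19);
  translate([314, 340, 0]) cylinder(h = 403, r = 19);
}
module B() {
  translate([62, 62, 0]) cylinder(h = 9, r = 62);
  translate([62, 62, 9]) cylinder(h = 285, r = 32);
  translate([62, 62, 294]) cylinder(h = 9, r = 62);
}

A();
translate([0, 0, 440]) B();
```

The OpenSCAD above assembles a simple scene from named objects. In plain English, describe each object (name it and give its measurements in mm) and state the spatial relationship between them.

A is a simple wooden stool: a rectangular seat 333 mm (x) by 359 mm (y), 37 mm thick, top face at z = 440 mm, on four round legs, each 38 mm in diameter. The legs rest on z = 0, each leg's axis is inset half a diameter from the nearest pair of seat edges (so the leg's bounding box is flush with the corner).

B is a spool: two coaxial disc flanges of radius 62 mm and thickness 9 mm, joined by a core cylinder of radius 32 mm and height 285 mm. The lower flange rests on z = 0 and the three cylinders share a vertical axis.

The spool is on top of the stool.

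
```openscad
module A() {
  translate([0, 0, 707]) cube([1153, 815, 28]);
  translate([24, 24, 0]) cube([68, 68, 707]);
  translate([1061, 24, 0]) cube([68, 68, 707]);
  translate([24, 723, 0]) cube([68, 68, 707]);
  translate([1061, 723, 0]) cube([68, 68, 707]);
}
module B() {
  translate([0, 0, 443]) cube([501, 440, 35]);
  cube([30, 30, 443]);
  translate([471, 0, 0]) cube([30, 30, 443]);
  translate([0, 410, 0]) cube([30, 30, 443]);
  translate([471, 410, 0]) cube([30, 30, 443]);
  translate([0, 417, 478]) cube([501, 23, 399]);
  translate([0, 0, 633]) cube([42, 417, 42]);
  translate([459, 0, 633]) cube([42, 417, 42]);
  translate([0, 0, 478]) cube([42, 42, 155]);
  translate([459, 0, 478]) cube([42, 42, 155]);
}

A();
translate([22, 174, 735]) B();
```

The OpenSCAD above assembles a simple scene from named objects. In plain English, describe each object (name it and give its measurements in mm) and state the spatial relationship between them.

A is a table with a 1153×815 mm rectangular top, 28 mm thick, top surface at z = 735 mm, supported by four 68×68 mm square legs, each inset 24 mm from the nearest pair of top edges, running from the floor.

B is a chair: 501×440 mm seat, 35 mm thick, top at z = 478 mm, on four 30 mm square corner legs flush with the seat edges. A 23 mm thick backrest slab spans the full seat width, extending 399 mm above the seat top, its back face flush with the seat's +y edge. Two armrests of 42×42 mm section run along each side from the seat's front edge to the front of the backrest, top faces 197 mm above the seat top and outer faces flush with the seat's x-edges; a 42×42 mm post under the front of each armrest stands on the seat at the front corner.

The chair is on top of the table.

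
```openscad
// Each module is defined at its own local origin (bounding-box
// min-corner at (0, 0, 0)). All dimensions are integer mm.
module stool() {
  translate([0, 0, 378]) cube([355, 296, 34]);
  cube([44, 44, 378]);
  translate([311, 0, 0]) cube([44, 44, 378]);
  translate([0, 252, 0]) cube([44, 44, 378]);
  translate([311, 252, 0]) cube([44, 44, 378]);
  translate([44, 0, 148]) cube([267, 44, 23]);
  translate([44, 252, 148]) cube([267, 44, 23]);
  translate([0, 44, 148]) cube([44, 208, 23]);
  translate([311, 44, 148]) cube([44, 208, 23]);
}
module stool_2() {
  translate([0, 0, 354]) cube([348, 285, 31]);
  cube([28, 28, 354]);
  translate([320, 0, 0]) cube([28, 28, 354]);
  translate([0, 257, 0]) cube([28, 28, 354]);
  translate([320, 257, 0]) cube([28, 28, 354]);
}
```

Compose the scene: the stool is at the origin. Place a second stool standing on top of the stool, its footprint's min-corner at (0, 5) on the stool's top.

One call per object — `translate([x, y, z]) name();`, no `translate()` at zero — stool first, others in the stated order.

stool();
translate([0, 5, 412]) stool_2();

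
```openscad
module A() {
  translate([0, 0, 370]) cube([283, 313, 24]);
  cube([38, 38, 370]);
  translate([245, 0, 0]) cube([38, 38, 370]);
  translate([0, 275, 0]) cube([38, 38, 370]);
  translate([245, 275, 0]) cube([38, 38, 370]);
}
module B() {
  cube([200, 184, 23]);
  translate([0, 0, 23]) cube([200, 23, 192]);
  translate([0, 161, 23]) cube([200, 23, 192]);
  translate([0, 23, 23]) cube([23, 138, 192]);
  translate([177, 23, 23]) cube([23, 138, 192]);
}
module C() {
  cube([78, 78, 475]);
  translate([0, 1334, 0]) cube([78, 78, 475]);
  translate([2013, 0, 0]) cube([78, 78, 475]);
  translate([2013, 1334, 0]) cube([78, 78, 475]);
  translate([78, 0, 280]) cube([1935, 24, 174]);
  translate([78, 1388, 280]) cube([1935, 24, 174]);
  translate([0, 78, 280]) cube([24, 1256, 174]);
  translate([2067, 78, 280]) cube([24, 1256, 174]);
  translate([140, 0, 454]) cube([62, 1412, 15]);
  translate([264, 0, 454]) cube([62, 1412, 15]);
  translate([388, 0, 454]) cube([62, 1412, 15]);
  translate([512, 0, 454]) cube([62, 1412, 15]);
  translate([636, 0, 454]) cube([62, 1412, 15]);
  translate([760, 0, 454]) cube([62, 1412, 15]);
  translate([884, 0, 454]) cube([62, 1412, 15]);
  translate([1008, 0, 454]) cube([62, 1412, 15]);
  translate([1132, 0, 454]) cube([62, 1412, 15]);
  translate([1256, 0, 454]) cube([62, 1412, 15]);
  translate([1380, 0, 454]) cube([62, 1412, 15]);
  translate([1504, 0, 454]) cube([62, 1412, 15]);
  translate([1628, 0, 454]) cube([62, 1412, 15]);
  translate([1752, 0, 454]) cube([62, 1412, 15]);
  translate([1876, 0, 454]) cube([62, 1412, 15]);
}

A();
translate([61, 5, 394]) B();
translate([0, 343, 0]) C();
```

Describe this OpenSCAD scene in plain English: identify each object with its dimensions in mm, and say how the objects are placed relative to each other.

A is a four-legged stool. The seat is 283×313 mm, 24 mm thick, top at z = 394 mm. It stands on four square legs, each 38×38 mm in cross-section, from z = 0 to the seat underside, each flush with a corner of the seat.

B is an open-topped rectangular box: outside dimensions 200×184×215 mm, with a uniform wall and base thickness of 23 mm. The base is a full 200×184 slab on the floor; four walls sit on top of the base. The front and back walls (the −y and +y sides) span the full width; the two side walls fit between them.

C is a bed frame 2091 mm long (x) by 1412 mm wide (y). Four 78×78 mm corner posts, 475 mm tall, at the corners of the footprint. Four rails of 24 mm thickness and 174 mm height run between adjacent posts with their undersides at z = 280 mm, their outer faces flush with the outside of the frame (the two x-running rails run between the posts' inner faces; the two y-running rails run between the posts' inner faces). 15 slats, each 62 mm wide (x) and 15 mm thick, lie across the top of the two x-running rails, running the full 1412 mm width of the frame in y; the slats are evenly spaced along x between the inner faces of the end posts with equal gaps (rounded down to the nearest mm) at the −x end and between each pair — any rounding remainder accumulates at the +x end.

The open box is on top of the stool. The bed frame is on the floor beside the stool on its +y side.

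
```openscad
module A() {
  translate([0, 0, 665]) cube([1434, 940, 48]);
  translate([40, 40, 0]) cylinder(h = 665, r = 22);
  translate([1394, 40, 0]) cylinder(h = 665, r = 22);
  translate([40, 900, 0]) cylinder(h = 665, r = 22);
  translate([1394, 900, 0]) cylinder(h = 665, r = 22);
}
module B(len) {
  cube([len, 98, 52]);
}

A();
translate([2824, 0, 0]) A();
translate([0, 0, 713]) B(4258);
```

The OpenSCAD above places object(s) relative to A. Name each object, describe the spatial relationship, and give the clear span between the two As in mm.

A is a table. B is a beam. A beam spans the tops of two tables. The clear span between the two tables is 1390 mm.

Second table starts at x = 2824; first ends at x = 1434; clear span = 2824 − 1434 = 1390 mm.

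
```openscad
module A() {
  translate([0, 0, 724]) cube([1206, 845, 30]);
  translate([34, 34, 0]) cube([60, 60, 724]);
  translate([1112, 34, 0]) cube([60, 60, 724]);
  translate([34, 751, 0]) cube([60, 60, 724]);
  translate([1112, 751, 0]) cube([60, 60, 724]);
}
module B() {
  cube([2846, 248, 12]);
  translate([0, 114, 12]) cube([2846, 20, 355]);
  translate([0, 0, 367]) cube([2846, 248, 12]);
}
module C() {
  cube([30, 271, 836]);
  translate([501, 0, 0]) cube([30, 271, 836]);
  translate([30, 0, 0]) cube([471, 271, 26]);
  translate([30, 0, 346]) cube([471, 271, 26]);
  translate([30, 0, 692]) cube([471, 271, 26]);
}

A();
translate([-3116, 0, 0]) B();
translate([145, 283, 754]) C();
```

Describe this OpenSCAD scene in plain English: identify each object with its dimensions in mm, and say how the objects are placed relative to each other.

A is a table with a 1206×845 mm rectangular top, 30 mm thick, top surface at z = 754 mm, supported by four 60×60 mm square legs, each inset 34 mm from the nearest pair of top edges, running from the floor.

B is an I-beam lying along x, 2846 mm long. Overall section height 379 mm. Two flanges 248 mm wide (y) and 12 mm thick, one on the floor and one at the top; a web 20 mm thick runs between them, centred on the flange width.

C is a bookshelf 531 mm wide overall, 271 mm deep and 836 mm tall. The two sides are 30 mm thick vertical panels. 3 horizontal shelves of 26 mm thickness span between the inner faces of the sides; the lowest shelf sits on the floor and shelves are stacked with a clear vertical gap of 320 mm between each pair.

The I-beam is on the floor beside the table on its −x side. The bookshelf is on top of the table.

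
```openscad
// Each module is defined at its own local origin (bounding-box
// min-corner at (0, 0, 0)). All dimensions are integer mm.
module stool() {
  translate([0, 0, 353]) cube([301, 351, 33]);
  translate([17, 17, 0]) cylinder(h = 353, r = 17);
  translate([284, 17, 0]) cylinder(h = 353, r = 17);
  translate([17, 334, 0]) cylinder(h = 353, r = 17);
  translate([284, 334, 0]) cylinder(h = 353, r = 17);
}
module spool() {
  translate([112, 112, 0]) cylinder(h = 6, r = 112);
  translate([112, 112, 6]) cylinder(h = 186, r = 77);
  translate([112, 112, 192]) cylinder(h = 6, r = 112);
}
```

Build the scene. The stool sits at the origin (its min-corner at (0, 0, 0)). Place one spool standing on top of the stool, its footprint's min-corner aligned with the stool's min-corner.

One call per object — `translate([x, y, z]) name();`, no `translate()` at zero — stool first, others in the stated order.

stool();
translate([0, 0, 386]) spool();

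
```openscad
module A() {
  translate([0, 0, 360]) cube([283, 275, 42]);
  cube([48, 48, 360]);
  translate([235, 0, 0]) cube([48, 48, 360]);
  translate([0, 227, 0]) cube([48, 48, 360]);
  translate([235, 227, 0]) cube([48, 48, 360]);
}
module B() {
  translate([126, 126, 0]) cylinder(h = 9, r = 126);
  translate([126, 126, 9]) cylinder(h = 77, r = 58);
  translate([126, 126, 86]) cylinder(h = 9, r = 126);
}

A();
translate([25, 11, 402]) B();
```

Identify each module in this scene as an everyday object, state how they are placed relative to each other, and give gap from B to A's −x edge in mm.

A is a stool. B is a spool. The spool is on top of the stool. The gap from the spool to the stool's −x edge is 25 mm.

The spool's min-x is at 25; the stool's min-x is 0; gap = 25 mm.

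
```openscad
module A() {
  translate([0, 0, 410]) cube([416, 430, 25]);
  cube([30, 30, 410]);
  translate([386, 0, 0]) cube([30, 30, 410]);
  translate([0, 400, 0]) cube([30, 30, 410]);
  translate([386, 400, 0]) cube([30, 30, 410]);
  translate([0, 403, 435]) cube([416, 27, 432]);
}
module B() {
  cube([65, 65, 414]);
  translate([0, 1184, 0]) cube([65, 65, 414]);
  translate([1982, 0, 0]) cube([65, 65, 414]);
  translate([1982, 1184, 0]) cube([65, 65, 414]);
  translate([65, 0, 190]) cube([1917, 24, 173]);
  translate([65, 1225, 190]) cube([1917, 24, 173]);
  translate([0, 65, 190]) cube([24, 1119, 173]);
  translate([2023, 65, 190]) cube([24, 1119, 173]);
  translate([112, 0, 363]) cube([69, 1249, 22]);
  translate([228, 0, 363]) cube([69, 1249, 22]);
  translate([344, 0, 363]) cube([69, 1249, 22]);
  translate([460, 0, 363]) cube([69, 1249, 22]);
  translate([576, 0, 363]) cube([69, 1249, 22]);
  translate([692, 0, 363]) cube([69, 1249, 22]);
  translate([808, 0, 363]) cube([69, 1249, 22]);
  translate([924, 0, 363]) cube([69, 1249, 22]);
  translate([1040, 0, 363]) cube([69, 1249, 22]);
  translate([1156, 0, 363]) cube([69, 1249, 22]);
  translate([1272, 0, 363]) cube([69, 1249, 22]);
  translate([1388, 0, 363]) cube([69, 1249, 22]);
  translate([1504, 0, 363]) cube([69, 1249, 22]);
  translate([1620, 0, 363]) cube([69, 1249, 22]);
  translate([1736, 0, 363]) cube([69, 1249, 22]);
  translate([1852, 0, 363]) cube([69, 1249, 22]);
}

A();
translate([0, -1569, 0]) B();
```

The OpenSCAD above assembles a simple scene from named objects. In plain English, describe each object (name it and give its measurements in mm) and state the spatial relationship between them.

A is a chair. The seat is a 416×430×25 mm slab with its top at z = 435 mm, on four 30×30 mm corner legs (flush with the seat edges, standing on z = 0). A flat backrest 27 mm thick, 432 mm tall, spans the full seat width and rises from the seat top along its +y edge, rear face flush with the rear of the seat.

B is a bed frame 2047 mm long (x) by 1249 mm wide (y). Four 65×65 mm corner posts, 414 mm tall, at the corners of the footprint. Four rails of 24 mm thickness and 173 mm height run between adjacent posts with their undersides at z = 190 mm, their outer faces flush with the outside of the frame (the two x-running rails run between the posts' inner faces; the two y-running rails run between the posts' inner faces). 16 slats, each 69 mm wide (x) and 22 mm thick, lie across the top of the two x-running rails, running the full 1249 mm width of the frame in y; the slats are evenly spaced along x between the inner faces of the end posts with equal gaps (rounded down to the nearest mm) at the −x end and between each pair — any rounding remainder accumulates at the +x end.

The bed frame is on the floor beside the chair on its −y side.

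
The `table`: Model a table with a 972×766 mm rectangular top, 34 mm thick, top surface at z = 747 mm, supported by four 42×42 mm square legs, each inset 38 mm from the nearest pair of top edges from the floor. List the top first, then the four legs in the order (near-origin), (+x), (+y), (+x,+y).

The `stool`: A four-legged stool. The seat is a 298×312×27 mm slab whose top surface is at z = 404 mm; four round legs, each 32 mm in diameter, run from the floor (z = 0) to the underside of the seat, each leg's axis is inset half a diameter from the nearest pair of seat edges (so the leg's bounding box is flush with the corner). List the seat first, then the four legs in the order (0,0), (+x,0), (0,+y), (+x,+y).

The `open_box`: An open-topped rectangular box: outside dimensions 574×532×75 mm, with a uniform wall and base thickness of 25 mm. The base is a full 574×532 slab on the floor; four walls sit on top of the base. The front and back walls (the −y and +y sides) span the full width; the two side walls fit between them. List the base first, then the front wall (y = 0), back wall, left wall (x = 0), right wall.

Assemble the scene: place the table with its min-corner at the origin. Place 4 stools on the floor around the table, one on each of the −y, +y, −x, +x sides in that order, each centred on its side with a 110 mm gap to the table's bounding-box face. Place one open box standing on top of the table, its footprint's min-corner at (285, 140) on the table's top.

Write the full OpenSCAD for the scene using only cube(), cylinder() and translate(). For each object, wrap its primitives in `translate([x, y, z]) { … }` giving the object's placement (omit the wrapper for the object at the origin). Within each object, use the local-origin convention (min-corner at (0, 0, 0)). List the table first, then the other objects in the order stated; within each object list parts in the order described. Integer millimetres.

translate([0, 0, 713]) cube([972, 766, 34]);
translate([38, 38, 0]) cube([42, 42, 713]);
translate([892, 38, 0]) cube([42, 42, 713]);
translate([38, 686, 0]) cube([42, 42, 713]);
translate([892, 686, 0]) cube([42, 42, 713]);
translate([337, -422, 0]) {
  translate([0, 0, 377]) cube([298, 312, 27]);
  translate([16, 16, 0]) cylinder(h = 377, r = 16);
  translate([282, 16, 0]) cylinder(h = 377, r = 16);
  translate([16, 296, 0]) cylinder(h = 377, r = 16);
  translate([282, 296, 0]) cylinder(h = 377, r = 16);
}
translate([337, 876, 0]) {
  translate([0, 0, 377]) cube([298, 312, 27]);
  translate([16, 16, 0]) cylinder(h = 377, r = 16);
  translate([282, 16, 0]) cylinder(h = 377, r = 16);
  translate([16, 296, 0]) cylinder(h = 377, r = 16);
  translate([282, 296, 0]) cylinder(h = 377, r = 16);
}
translate([-408, 227, 0]) {
  translate([0, 0, 377]) cube([298, 312, 27]);
  translate([16, 16, 0]) cylinder(h = 377, r = 16);
  translate([282, 16, 0]) cylinder(h = 377, r = 16);
  translate([16, 296, 0]) cylinder(h = 377, r = 16);
  translate([282, 296, 0]) cylinder(h = 377, r = 16);
}
translate([1082, 227, 0]) {
  translate([0, 0, 377]) cube([298, 312, 27]);
  translate([16, 16, 0]) cylinder(h = 377, r = 16);
  translate([282, 16, 0]) cylinder(h = 377, r = 16);
  translate([16, 296, 0]) cylinder(h = 377, r = 16);
  translate([282, 296, 0]) cylinder(h = 377, r = 16);
}
translate([285, 140, 747]) {
  cube([574, 532, 25]);
  translate([0, 0, 25]) cube([574, 25, 50]);
  translate([0, 507, 25]) cube([574, 25, 50]);
  translate([0, 25, 25]) cube([25, 482, 50]);
  translate([549, 25, 25]) cube([25, 482, 50]);
}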